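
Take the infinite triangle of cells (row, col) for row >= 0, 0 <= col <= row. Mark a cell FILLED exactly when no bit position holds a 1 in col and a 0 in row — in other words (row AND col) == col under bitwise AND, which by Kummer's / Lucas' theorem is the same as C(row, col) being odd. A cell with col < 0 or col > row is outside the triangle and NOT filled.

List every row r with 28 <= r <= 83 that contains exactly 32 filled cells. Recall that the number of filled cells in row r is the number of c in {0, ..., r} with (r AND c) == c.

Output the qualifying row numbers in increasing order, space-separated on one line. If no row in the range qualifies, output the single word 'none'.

Row r has 2^popcount(r) filled cells, so we need popcount(r) = log2(32) = 5.
Scan r = 28..83 and keep those with exactly 5 one-bits:
r=28=11100 popcount=3 -> skip
r=29=11101 popcount=4 -> skip
r=30=11110 popcount=4 -> skip
r=31=11111 popcount=5 -> KEEP
r=32=100000 popcount=1 -> skip
r=33=100001 popcount=2 -> skip
r=34=100010 popcount=2 -> skip
r=35=100011 popcount=3 -> skip
r=36=100100 popcount=2 -> skip
r=37=100101 popcount=3 -> skip
r=38=100110 popcount=3 -> skip
r=39=100111 popcount=4 -> skip
r=40=101000 popcount=2 -> skip
r=41=101001 popcount=3 -> skip
r=42=101010 popcount=3 -> skip
r=43=101011 popcount=4 -> skip
r=44=101100 popcount=3 -> skip
r=45=101101 popcount=4 -> skip
r=46=101110 popcount=4 -> skip
r=47=101111 popcount=5 -> KEEP
r=48=110000 popcount=2 -> skip
r=49=110001 popcount=3 -> skip
r=50=110010 popcount=3 -> skip
r=51=110011 popcount=4 -> skip
r=52=110100 popcount=3 -> skip
r=53=110101 popcount=4 -> skip
r=54=110110 popcount=4 -> skip
r=55=110111 popcount=5 -> KEEP
r=56=111000 popcount=3 -> skip
r=57=111001 popcount=4 -> skip
r=58=111010 popcount=4 -> skip
r=59=111011 popcount=5 -> KEEP
r=60=111100 popcount=4 -> skip
r=61=111101 popcount=5 -> KEEP
r=62=111110 popcount=5 -> KEEP
r=63=111111 popcount=6 -> skip
r=64=1000000 popcount=1 -> skip
r=65=1000001 popcount=2 -> skip
r=66=1000010 popcount=2 -> skip
r=67=1000011 popcount=3 -> skip
r=68=1000100 popcount=2 -> skip
r=69=1000101 popcount=3 -> skip
r=70=1000110 popcount=3 -> skip
r=71=1000111 popcount=4 -> skip
r=72=1001000 popcount=2 -> skip
r=73=1001001 popcount=3 -> skip
r=74=1001010 popcount=3 -> skip
r=75=1001011 popcount=4 -> skip
r=76=1001100 popcount=3 -> skip
r=77=1001101 popcount=4 -> skip
r=78=1001110 popcount=4 -> skip
r=79=1001111 popcount=5 -> KEEP
r=80=1010000 popcount=2 -> skip
r=81=1010001 popcount=3 -> skip
r=82=1010010 popcount=3 -> skip
r=83=1010011 popcount=4 -> skip
Kept rows: 31 47 55 59 61 62 79

Answer: 31 47 55 59 61 62 79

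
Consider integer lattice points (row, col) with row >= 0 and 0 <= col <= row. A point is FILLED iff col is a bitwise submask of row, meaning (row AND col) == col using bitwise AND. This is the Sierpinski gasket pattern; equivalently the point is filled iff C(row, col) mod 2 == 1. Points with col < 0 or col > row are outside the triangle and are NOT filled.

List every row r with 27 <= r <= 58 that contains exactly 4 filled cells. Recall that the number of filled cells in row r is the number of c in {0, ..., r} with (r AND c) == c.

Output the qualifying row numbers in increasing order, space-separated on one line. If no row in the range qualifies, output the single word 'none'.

Row r has 2^popcount(r) filled cells, so we need popcount(r) = log2(4) = 2.
Scan r = 27..58 and keep those with exactly 2 one-bits:
r=27=11011 popcount=4 -> skip
r=28=11100 popcount=3 -> skip
r=29=11101 popcount=4 -> skip
r=30=11110 popcount=4 -> skip
r=31=11111 popcount=5 -> skip
r=32=100000 popcount=1 -> skip
r=33=100001 popcount=2 -> KEEP
r=34=100010 popcount=2 -> KEEP
r=35=100011 popcount=3 -> skip
r=36=100100 popcount=2 -> KEEP
r=37=100101 popcount=3 -> skip
r=38=100110 popcount=3 -> skip
r=39=100111 popcount=4 -> skip
r=40=101000 popcount=2 -> KEEP
r=41=101001 popcount=3 -> skip
r=42=101010 popcount=3 -> skip
r=43=101011 popcount=4 -> skip
r=44=101100 popcount=3 -> skip
r=45=101101 popcount=4 -> skip
r=46=101110 popcount=4 -> skip
r=47=101111 popcount=5 -> skip
r=48=110000 popcount=2 -> KEEP
r=49=110001 popcount=3 -> skip
r=50=110010 popcount=3 -> skip
r=51=110011 popcount=4 -> skip
r=52=110100 popcount=3 -> skip
r=53=110101 popcount=4 -> skip
r=54=110110 popcount=4 -> skip
r=55=110111 popcount=5 -> skip
r=56=111000 popcount=3 -> skip
r=57=111001 popcount=4 -> skip
r=58=111010 popcount=4 -> skip
Kept rows: 33 34 36 40 48

Answer: 33 34 36 40 48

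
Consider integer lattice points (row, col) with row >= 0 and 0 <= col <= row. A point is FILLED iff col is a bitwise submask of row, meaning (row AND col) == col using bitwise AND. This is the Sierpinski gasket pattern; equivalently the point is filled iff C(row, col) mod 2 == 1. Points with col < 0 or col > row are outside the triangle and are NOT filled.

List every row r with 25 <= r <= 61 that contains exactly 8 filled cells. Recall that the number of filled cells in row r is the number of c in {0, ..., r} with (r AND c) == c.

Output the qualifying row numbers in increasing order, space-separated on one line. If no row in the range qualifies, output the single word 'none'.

Row r has 2^popcount(r) filled cells, so we need popcount(r) = log2(8) = 3.
Scan r = 25..61 and keep those with exactly 3 one-bits:
r=25=11001 popcount=3 -> KEEP
r=26=11010 popcount=3 -> KEEP
r=27=11011 popcount=4 -> skip
r=28=11100 popcount=3 -> KEEP
r=29=11101 popcount=4 -> skip
r=30=11110 popcount=4 -> skip
r=31=11111 popcount=5 -> skip
r=32=100000 popcount=1 -> skip
r=33=100001 popcount=2 -> skip
r=34=100010 popcount=2 -> skip
r=35=100011 popcount=3 -> KEEP
r=36=100100 popcount=2 -> skip
r=37=100101 popcount=3 -> KEEP
r=38=100110 popcount=3 -> KEEP
r=39=100111 popcount=4 -> skip
r=40=101000 popcount=2 -> skip
r=41=101001 popcount=3 -> KEEP
r=42=101010 popcount=3 -> KEEP
r=43=101011 popcount=4 -> skip
r=44=101100 popcount=3 -> KEEP
r=45=101101 popcount=4 -> skip
r=46=101110 popcount=4 -> skip
r=47=101111 popcount=5 -> skip
r=48=110000 popcount=2 -> skip
r=49=110001 popcount=3 -> KEEP
r=50=110010 popcount=3 -> KEEP
r=51=110011 popcount=4 -> skip
r=52=110100 popcount=3 -> KEEP
r=53=110101 popcount=4 -> skip
r=54=110110 popcount=4 -> skip
r=55=110111 popcount=5 -> skip
r=56=111000 popcount=3 -> KEEP
r=57=111001 popcount=4 -> skip
r=58=111010 popcount=4 -> skip
r=59=111011 popcount=5 -> skip
r=60=111100 popcount=4 -> skip
r=61=111101 popcount=5 -> skip
Kept rows: 25 26 28 35 37 38 41 42 44 49 50 52 56

Answer: 25 26 28 35 37 38 41 42 44 49 50 52 56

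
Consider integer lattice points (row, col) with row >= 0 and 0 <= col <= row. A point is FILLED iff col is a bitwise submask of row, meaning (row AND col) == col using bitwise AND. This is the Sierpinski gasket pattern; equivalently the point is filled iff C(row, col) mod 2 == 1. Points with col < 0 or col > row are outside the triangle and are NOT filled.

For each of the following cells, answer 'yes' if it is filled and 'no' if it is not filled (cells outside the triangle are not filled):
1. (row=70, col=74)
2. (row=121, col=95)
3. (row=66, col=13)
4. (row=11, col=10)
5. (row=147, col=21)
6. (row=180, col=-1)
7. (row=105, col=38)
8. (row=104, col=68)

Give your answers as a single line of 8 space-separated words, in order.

Answer: no no no yes no no no no

Derivation:
(70,74): col outside [0, 70] -> not filled
(121,95): row=0b1111001, col=0b1011111, row AND col = 0b1011001 = 89; 89 != 95 -> empty
(66,13): row=0b1000010, col=0b1101, row AND col = 0b0 = 0; 0 != 13 -> empty
(11,10): row=0b1011, col=0b1010, row AND col = 0b1010 = 10; 10 == 10 -> filled
(147,21): row=0b10010011, col=0b10101, row AND col = 0b10001 = 17; 17 != 21 -> empty
(180,-1): col outside [0, 180] -> not filled
(105,38): row=0b1101001, col=0b100110, row AND col = 0b100000 = 32; 32 != 38 -> empty
(104,68): row=0b1101000, col=0b1000100, row AND col = 0b1000000 = 64; 64 != 68 -> empty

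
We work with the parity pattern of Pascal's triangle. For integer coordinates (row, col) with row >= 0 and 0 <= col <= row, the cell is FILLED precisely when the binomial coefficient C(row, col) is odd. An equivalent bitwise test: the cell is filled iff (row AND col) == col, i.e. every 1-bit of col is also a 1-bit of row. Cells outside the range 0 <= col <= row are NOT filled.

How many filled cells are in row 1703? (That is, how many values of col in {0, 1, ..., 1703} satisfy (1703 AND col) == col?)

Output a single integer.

Answer: 128

Derivation:
1703 in binary = 11010100111
popcount(1703) = number of 1-bits in 11010100111 = 7
A col c satisfies (1703 AND c) == c iff every set bit of c is also set in 1703; each of the 7 set bits of 1703 can independently be on or off in c.
count = 2^7 = 128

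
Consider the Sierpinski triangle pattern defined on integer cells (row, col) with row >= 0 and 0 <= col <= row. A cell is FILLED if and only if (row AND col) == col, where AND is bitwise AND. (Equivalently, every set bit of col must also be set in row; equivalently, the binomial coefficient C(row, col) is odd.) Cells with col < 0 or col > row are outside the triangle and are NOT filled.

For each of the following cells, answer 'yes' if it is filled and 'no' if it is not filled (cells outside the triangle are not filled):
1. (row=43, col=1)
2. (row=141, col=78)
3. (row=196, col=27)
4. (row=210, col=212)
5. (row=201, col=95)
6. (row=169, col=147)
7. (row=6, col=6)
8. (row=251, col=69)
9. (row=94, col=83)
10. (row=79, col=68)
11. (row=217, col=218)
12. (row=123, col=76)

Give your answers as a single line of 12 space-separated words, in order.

(43,1): row=0b101011, col=0b1, row AND col = 0b1 = 1; 1 == 1 -> filled
(141,78): row=0b10001101, col=0b1001110, row AND col = 0b1100 = 12; 12 != 78 -> empty
(196,27): row=0b11000100, col=0b11011, row AND col = 0b0 = 0; 0 != 27 -> empty
(210,212): col outside [0, 210] -> not filled
(201,95): row=0b11001001, col=0b1011111, row AND col = 0b1001001 = 73; 73 != 95 -> empty
(169,147): row=0b10101001, col=0b10010011, row AND col = 0b10000001 = 129; 129 != 147 -> empty
(6,6): row=0b110, col=0b110, row AND col = 0b110 = 6; 6 == 6 -> filled
(251,69): row=0b11111011, col=0b1000101, row AND col = 0b1000001 = 65; 65 != 69 -> empty
(94,83): row=0b1011110, col=0b1010011, row AND col = 0b1010010 = 82; 82 != 83 -> empty
(79,68): row=0b1001111, col=0b1000100, row AND col = 0b1000100 = 68; 68 == 68 -> filled
(217,218): col outside [0, 217] -> not filled
(123,76): row=0b1111011, col=0b1001100, row AND col = 0b1001000 = 72; 72 != 76 -> empty

Answer: yes no no no no no yes no no yes no no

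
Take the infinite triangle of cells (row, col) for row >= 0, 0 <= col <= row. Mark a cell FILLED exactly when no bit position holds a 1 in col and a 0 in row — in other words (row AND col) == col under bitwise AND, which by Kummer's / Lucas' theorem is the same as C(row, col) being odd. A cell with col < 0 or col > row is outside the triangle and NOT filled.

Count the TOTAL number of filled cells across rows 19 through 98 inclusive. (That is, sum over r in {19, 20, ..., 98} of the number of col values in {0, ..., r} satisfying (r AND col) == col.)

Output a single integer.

Answer: 1144

Derivation:
r19=10011 pc3: +8 =8
r20=10100 pc2: +4 =12
r21=10101 pc3: +8 =20
r22=10110 pc3: +8 =28
r23=10111 pc4: +16 =44
r24=11000 pc2: +4 =48
r25=11001 pc3: +8 =56
r26=11010 pc3: +8 =64
r27=11011 pc4: +16 =80
r28=11100 pc3: +8 =88
r29=11101 pc4: +16 =104
r30=11110 pc4: +16 =120
r31=11111 pc5: +32 =152
r32=100000 pc1: +2 =154
r33=100001 pc2: +4 =158
r34=100010 pc2: +4 =162
r35=100011 pc3: +8 =170
r36=100100 pc2: +4 =174
r37=100101 pc3: +8 =182
r38=100110 pc3: +8 =190
r39=100111 pc4: +16 =206
r40=101000 pc2: +4 =210
r41=101001 pc3: +8 =218
r42=101010 pc3: +8 =226
r43=101011 pc4: +16 =242
r44=101100 pc3: +8 =250
r45=101101 pc4: +16 =266
r46=101110 pc4: +16 =282
r47=101111 pc5: +32 =314
r48=110000 pc2: +4 =318
r49=110001 pc3: +8 =326
r50=110010 pc3: +8 =334
r51=110011 pc4: +16 =350
r52=110100 pc3: +8 =358
r53=110101 pc4: +16 =374
r54=110110 pc4: +16 =390
r55=110111 pc5: +32 =422
r56=111000 pc3: +8 =430
r57=111001 pc4: +16 =446
r58=111010 pc4: +16 =462
r59=111011 pc5: +32 =494
r60=111100 pc4: +16 =510
r61=111101 pc5: +32 =542
r62=111110 pc5: +32 =574
r63=111111 pc6: +64 =638
r64=1000000 pc1: +2 =640
r65=1000001 pc2: +4 =644
r66=1000010 pc2: +4 =648
r67=1000011 pc3: +8 =656
r68=1000100 pc2: +4 =660
r69=1000101 pc3: +8 =668
r70=1000110 pc3: +8 =676
r71=1000111 pc4: +16 =692
r72=1001000 pc2: +4 =696
r73=1001001 pc3: +8 =704
r74=1001010 pc3: +8 =712
r75=1001011 pc4: +16 =728
r76=1001100 pc3: +8 =736
r77=1001101 pc4: +16 =752
r78=1001110 pc4: +16 =768
r79=1001111 pc5: +32 =800
r80=1010000 pc2: +4 =804
r81=1010001 pc3: +8 =812
r82=1010010 pc3: +8 =820
r83=1010011 pc4: +16 =836
r84=1010100 pc3: +8 =844
r85=1010101 pc4: +16 =860
r86=1010110 pc4: +16 =876
r87=1010111 pc5: +32 =908
r88=1011000 pc3: +8 =916
r89=1011001 pc4: +16 =932
r90=1011010 pc4: +16 =948
r91=1011011 pc5: +32 =980
r92=1011100 pc4: +16 =996
r93=1011101 pc5: +32 =1028
r94=1011110 pc5: +32 =1060
r95=1011111 pc6: +64 =1124
r96=1100000 pc2: +4 =1128
r97=1100001 pc3: +8 =1136
r98=1100010 pc3: +8 =1144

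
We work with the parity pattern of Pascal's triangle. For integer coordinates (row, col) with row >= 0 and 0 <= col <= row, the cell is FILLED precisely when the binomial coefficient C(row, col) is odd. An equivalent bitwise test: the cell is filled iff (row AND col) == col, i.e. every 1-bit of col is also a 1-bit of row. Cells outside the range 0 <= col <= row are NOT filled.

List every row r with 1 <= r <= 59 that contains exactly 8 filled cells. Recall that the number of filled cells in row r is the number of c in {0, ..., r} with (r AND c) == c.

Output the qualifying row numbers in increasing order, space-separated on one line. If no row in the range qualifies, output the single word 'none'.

Answer: 7 11 13 14 19 21 22 25 26 28 35 37 38 41 42 44 49 50 52 56

Derivation:
Row r has 2^popcount(r) filled cells, so we need popcount(r) = log2(8) = 3.
Scan r = 1..59 and keep those with exactly 3 one-bits:
r=1=1 popcount=1 -> skip
r=2=10 popcount=1 -> skip
r=3=11 popcount=2 -> skip
r=4=100 popcount=1 -> skip
r=5=101 popcount=2 -> skip
r=6=110 popcount=2 -> skip
r=7=111 popcount=3 -> KEEP
r=8=1000 popcount=1 -> skip
r=9=1001 popcount=2 -> skip
r=10=1010 popcount=2 -> skip
r=11=1011 popcount=3 -> KEEP
r=12=1100 popcount=2 -> skip
r=13=1101 popcount=3 -> KEEP
r=14=1110 popcount=3 -> KEEP
r=15=1111 popcount=4 -> skip
r=16=10000 popcount=1 -> skip
r=17=10001 popcount=2 -> skip
r=18=10010 popcount=2 -> skip
r=19=10011 popcount=3 -> KEEP
r=20=10100 popcount=2 -> skip
r=21=10101 popcount=3 -> KEEP
r=22=10110 popcount=3 -> KEEP
r=23=10111 popcount=4 -> skip
r=24=11000 popcount=2 -> skip
r=25=11001 popcount=3 -> KEEP
r=26=11010 popcount=3 -> KEEP
r=27=11011 popcount=4 -> skip
r=28=11100 popcount=3 -> KEEP
r=29=11101 popcount=4 -> skip
r=30=11110 popcount=4 -> skip
r=31=11111 popcount=5 -> skip
r=32=100000 popcount=1 -> skip
r=33=100001 popcount=2 -> skip
r=34=100010 popcount=2 -> skip
r=35=100011 popcount=3 -> KEEP
r=36=100100 popcount=2 -> skip
r=37=100101 popcount=3 -> KEEP
r=38=100110 popcount=3 -> KEEP
r=39=100111 popcount=4 -> skip
r=40=101000 popcount=2 -> skip
r=41=101001 popcount=3 -> KEEP
r=42=101010 popcount=3 -> KEEP
r=43=101011 popcount=4 -> skip
r=44=101100 popcount=3 -> KEEP
r=45=101101 popcount=4 -> skip
r=46=101110 popcount=4 -> skip
r=47=101111 popcount=5 -> skip
r=48=110000 popcount=2 -> skip
r=49=110001 popcount=3 -> KEEP
r=50=110010 popcount=3 -> KEEP
r=51=110011 popcount=4 -> skip
r=52=110100 popcount=3 -> KEEP
r=53=110101 popcount=4 -> skip
r=54=110110 popcount=4 -> skip
r=55=110111 popcount=5 -> skip
r=56=111000 popcount=3 -> KEEP
r=57=111001 popcount=4 -> skip
r=58=111010 popcount=4 -> skip
r=59=111011 popcount=5 -> skip
Kept rows: 7 11 13 14 19 21 22 25 26 28 35 37 38 41 42 44 49 50 52 56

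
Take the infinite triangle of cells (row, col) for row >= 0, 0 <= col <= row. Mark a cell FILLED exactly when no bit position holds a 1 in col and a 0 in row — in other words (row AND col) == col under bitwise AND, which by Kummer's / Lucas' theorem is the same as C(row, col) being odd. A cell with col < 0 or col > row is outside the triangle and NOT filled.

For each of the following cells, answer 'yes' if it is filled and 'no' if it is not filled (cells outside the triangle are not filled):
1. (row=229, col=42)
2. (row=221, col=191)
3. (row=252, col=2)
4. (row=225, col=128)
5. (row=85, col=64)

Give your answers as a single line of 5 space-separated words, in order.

(229,42): row=0b11100101, col=0b101010, row AND col = 0b100000 = 32; 32 != 42 -> empty
(221,191): row=0b11011101, col=0b10111111, row AND col = 0b10011101 = 157; 157 != 191 -> empty
(252,2): row=0b11111100, col=0b10, row AND col = 0b0 = 0; 0 != 2 -> empty
(225,128): row=0b11100001, col=0b10000000, row AND col = 0b10000000 = 128; 128 == 128 -> filled
(85,64): row=0b1010101, col=0b1000000, row AND col = 0b1000000 = 64; 64 == 64 -> filled

Answer: no no no yes yes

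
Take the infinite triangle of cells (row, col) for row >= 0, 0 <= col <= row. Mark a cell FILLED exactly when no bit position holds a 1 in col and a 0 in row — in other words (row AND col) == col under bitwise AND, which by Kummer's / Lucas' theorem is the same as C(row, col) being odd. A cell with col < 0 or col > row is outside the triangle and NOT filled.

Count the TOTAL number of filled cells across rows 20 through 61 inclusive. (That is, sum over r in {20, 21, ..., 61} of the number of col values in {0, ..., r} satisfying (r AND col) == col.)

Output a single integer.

Answer: 534

Derivation:
r20=10100 pc2: +4 =4
r21=10101 pc3: +8 =12
r22=10110 pc3: +8 =20
r23=10111 pc4: +16 =36
r24=11000 pc2: +4 =40
r25=11001 pc3: +8 =48
r26=11010 pc3: +8 =56
r27=11011 pc4: +16 =72
r28=11100 pc3: +8 =80
r29=11101 pc4: +16 =96
r30=11110 pc4: +16 =112
r31=11111 pc5: +32 =144
r32=100000 pc1: +2 =146
r33=100001 pc2: +4 =150
r34=100010 pc2: +4 =154
r35=100011 pc3: +8 =162
r36=100100 pc2: +4 =166
r37=100101 pc3: +8 =174
r38=100110 pc3: +8 =182
r39=100111 pc4: +16 =198
r40=101000 pc2: +4 =202
r41=101001 pc3: +8 =210
r42=101010 pc3: +8 =218
r43=101011 pc4: +16 =234
r44=101100 pc3: +8 =242
r45=101101 pc4: +16 =258
r46=101110 pc4: +16 =274
r47=101111 pc5: +32 =306
r48=110000 pc2: +4 =310
r49=110001 pc3: +8 =318
r50=110010 pc3: +8 =326
r51=110011 pc4: +16 =342
r52=110100 pc3: +8 =350
r53=110101 pc4: +16 =366
r54=110110 pc4: +16 =382
r55=110111 pc5: +32 =414
r56=111000 pc3: +8 =422
r57=111001 pc4: +16 =438
r58=111010 pc4: +16 =454
r59=111011 pc5: +32 =486
r60=111100 pc4: +16 =502
r61=111101 pc5: +32 =534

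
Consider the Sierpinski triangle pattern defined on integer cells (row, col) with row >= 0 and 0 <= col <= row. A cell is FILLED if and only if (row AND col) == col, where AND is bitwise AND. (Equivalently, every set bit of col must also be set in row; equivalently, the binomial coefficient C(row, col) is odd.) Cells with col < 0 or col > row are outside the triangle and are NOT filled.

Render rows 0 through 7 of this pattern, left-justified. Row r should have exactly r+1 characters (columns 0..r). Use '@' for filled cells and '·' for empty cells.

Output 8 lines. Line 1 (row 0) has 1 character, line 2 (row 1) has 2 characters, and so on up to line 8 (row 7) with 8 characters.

Answer: @
@@
@·@
@@@@
@···@
@@··@@
@·@·@·@
@@@@@@@@

Derivation:
r0=0: @
r1=1: @@
r2=10: @·@
r3=11: @@@@
r4=100: @···@
r5=101: @@··@@
r6=110: @·@·@·@
r7=111: @@@@@@@@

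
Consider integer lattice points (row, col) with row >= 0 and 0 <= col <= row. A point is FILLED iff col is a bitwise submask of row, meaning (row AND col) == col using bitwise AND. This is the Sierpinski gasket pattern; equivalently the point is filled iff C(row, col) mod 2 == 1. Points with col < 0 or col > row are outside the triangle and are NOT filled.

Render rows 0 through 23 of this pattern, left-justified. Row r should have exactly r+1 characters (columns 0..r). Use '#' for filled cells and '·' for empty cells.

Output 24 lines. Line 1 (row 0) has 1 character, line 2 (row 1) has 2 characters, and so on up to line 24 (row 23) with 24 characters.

Answer: #
##
#·#
####
#···#
##··##
#·#·#·#
########
#·······#
##······##
#·#·····#·#
####····####
#···#···#···#
##··##··##··##
#·#·#·#·#·#·#·#
################
#···············#
##··············##
#·#·············#·#
####············####
#···#···········#···#
##··##··········##··##
#·#·#·#·········#·#·#·#
########········########

Derivation:
r0=0: #
r1=1: ##
r2=10: #·#
r3=11: ####
r4=100: #···#
r5=101: ##··##
r6=110: #·#·#·#
r7=111: ########
r8=1000: #·······#
r9=1001: ##······##
r10=1010: #·#·····#·#
r11=1011: ####····####
r12=1100: #···#···#···#
r13=1101: ##··##··##··##
r14=1110: #·#·#·#·#·#·#·#
r15=1111: ################
r16=10000: #···············#
r17=10001: ##··············##
r18=10010: #·#·············#·#
r19=10011: ####············####
r20=10100: #···#···········#···#
r21=10101: ##··##··········##··##
r22=10110: #·#·#·#·········#·#·#·#
r23=10111: ########········########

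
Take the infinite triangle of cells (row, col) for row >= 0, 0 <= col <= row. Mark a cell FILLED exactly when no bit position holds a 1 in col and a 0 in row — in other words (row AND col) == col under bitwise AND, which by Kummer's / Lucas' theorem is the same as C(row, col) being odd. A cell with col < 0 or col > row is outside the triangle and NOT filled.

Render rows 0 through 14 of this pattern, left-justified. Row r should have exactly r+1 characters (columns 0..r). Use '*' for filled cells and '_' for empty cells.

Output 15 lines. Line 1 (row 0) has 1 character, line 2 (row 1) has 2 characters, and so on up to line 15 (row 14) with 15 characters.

r0=0: *
r1=1: **
r2=10: *_*
r3=11: ****
r4=100: *___*
r5=101: **__**
r6=110: *_*_*_*
r7=111: ********
r8=1000: *_______*
r9=1001: **______**
r10=1010: *_*_____*_*
r11=1011: ****____****
r12=1100: *___*___*___*
r13=1101: **__**__**__**
r14=1110: *_*_*_*_*_*_*_*

Answer: *
**
*_*
****
*___*
**__**
*_*_*_*
********
*_______*
**______**
*_*_____*_*
****____****
*___*___*___*
**__**__**__**
*_*_*_*_*_*_*_*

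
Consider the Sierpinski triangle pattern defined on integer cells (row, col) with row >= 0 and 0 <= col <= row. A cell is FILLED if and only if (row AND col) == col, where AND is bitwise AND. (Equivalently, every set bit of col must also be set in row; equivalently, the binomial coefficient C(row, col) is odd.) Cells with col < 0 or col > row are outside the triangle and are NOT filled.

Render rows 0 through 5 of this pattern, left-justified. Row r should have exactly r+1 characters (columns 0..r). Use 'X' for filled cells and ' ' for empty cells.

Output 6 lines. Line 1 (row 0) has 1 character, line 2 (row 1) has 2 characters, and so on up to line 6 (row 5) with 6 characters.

Answer: X
XX
X X
XXXX
X   X
XX  XX

Derivation:
r0=0: X
r1=1: XX
r2=10: X X
r3=11: XXXX
r4=100: X   X
r5=101: XX  XX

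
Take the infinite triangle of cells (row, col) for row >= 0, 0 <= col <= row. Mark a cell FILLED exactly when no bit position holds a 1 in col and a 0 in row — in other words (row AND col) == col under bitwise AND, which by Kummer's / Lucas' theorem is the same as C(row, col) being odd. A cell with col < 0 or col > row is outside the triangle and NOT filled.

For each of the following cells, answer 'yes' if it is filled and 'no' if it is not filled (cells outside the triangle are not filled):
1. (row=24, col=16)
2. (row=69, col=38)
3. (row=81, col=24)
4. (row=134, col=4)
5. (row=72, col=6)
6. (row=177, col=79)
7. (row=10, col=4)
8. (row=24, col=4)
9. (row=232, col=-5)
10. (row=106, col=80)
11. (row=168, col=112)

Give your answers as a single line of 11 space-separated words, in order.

(24,16): row=0b11000, col=0b10000, row AND col = 0b10000 = 16; 16 == 16 -> filled
(69,38): row=0b1000101, col=0b100110, row AND col = 0b100 = 4; 4 != 38 -> empty
(81,24): row=0b1010001, col=0b11000, row AND col = 0b10000 = 16; 16 != 24 -> empty
(134,4): row=0b10000110, col=0b100, row AND col = 0b100 = 4; 4 == 4 -> filled
(72,6): row=0b1001000, col=0b110, row AND col = 0b0 = 0; 0 != 6 -> empty
(177,79): row=0b10110001, col=0b1001111, row AND col = 0b1 = 1; 1 != 79 -> empty
(10,4): row=0b1010, col=0b100, row AND col = 0b0 = 0; 0 != 4 -> empty
(24,4): row=0b11000, col=0b100, row AND col = 0b0 = 0; 0 != 4 -> empty
(232,-5): col outside [0, 232] -> not filled
(106,80): row=0b1101010, col=0b1010000, row AND col = 0b1000000 = 64; 64 != 80 -> empty
(168,112): row=0b10101000, col=0b1110000, row AND col = 0b100000 = 32; 32 != 112 -> empty

Answer: yes no no yes no no no no no no no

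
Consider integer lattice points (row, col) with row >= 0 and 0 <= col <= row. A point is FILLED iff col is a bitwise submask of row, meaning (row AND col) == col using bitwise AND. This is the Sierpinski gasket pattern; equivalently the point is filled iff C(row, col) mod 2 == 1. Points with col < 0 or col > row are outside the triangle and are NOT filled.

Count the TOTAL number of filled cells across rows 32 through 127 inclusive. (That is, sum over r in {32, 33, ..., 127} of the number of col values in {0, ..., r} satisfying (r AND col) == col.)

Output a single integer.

r32=100000 pc1: +2 =2
r33=100001 pc2: +4 =6
r34=100010 pc2: +4 =10
r35=100011 pc3: +8 =18
r36=100100 pc2: +4 =22
r37=100101 pc3: +8 =30
r38=100110 pc3: +8 =38
r39=100111 pc4: +16 =54
r40=101000 pc2: +4 =58
r41=101001 pc3: +8 =66
r42=101010 pc3: +8 =74
r43=101011 pc4: +16 =90
r44=101100 pc3: +8 =98
r45=101101 pc4: +16 =114
r46=101110 pc4: +16 =130
r47=101111 pc5: +32 =162
r48=110000 pc2: +4 =166
r49=110001 pc3: +8 =174
r50=110010 pc3: +8 =182
r51=110011 pc4: +16 =198
r52=110100 pc3: +8 =206
r53=110101 pc4: +16 =222
r54=110110 pc4: +16 =238
r55=110111 pc5: +32 =270
r56=111000 pc3: +8 =278
r57=111001 pc4: +16 =294
r58=111010 pc4: +16 =310
r59=111011 pc5: +32 =342
r60=111100 pc4: +16 =358
r61=111101 pc5: +32 =390
r62=111110 pc5: +32 =422
r63=111111 pc6: +64 =486
r64=1000000 pc1: +2 =488
r65=1000001 pc2: +4 =492
r66=1000010 pc2: +4 =496
r67=1000011 pc3: +8 =504
r68=1000100 pc2: +4 =508
r69=1000101 pc3: +8 =516
r70=1000110 pc3: +8 =524
r71=1000111 pc4: +16 =540
r72=1001000 pc2: +4 =544
r73=1001001 pc3: +8 =552
r74=1001010 pc3: +8 =560
r75=1001011 pc4: +16 =576
r76=1001100 pc3: +8 =584
r77=1001101 pc4: +16 =600
r78=1001110 pc4: +16 =616
r79=1001111 pc5: +32 =648
r80=1010000 pc2: +4 =652
r81=1010001 pc3: +8 =660
r82=1010010 pc3: +8 =668
r83=1010011 pc4: +16 =684
r84=1010100 pc3: +8 =692
r85=1010101 pc4: +16 =708
r86=1010110 pc4: +16 =724
r87=1010111 pc5: +32 =756
r88=1011000 pc3: +8 =764
r89=1011001 pc4: +16 =780
r90=1011010 pc4: +16 =796
r91=1011011 pc5: +32 =828
r92=1011100 pc4: +16 =844
r93=1011101 pc5: +32 =876
r94=1011110 pc5: +32 =908
r95=1011111 pc6: +64 =972
r96=1100000 pc2: +4 =976
r97=1100001 pc3: +8 =984
r98=1100010 pc3: +8 =992
r99=1100011 pc4: +16 =1008
r100=1100100 pc3: +8 =1016
r101=1100101 pc4: +16 =1032
r102=1100110 pc4: +16 =1048
r103=1100111 pc5: +32 =1080
r104=1101000 pc3: +8 =1088
r105=1101001 pc4: +16 =1104
r106=1101010 pc4: +16 =1120
r107=1101011 pc5: +32 =1152
r108=1101100 pc4: +16 =1168
r109=1101101 pc5: +32 =1200
r110=1101110 pc5: +32 =1232
r111=1101111 pc6: +64 =1296
r112=1110000 pc3: +8 =1304
r113=1110001 pc4: +16 =1320
r114=1110010 pc4: +16 =1336
r115=1110011 pc5: +32 =1368
r116=1110100 pc4: +16 =1384
r117=1110101 pc5: +32 =1416
r118=1110110 pc5: +32 =1448
r119=1110111 pc6: +64 =1512
r120=1111000 pc4: +16 =1528
r121=1111001 pc5: +32 =1560
r122=1111010 pc5: +32 =1592
r123=1111011 pc6: +64 =1656
r124=1111100 pc5: +32 =1688
r125=1111101 pc6: +64 =1752
r126=1111110 pc6: +64 =1816
r127=1111111 pc7: +128 =1944

Answer: 1944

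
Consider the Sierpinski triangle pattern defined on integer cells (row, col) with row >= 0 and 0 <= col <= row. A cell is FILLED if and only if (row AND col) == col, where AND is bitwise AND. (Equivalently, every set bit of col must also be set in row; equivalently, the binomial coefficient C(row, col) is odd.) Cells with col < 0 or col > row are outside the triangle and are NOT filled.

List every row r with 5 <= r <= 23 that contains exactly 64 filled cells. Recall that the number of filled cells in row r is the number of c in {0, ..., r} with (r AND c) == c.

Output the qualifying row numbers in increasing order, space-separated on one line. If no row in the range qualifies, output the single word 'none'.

Row r has 2^popcount(r) filled cells, so we need popcount(r) = log2(64) = 6.
Scan r = 5..23 and keep those with exactly 6 one-bits:
r=5=101 popcount=2 -> skip
r=6=110 popcount=2 -> skip
r=7=111 popcount=3 -> skip
r=8=1000 popcount=1 -> skip
r=9=1001 popcount=2 -> skip
r=10=1010 popcount=2 -> skip
r=11=1011 popcount=3 -> skip
r=12=1100 popcount=2 -> skip
r=13=1101 popcount=3 -> skip
r=14=1110 popcount=3 -> skip
r=15=1111 popcount=4 -> skip
r=16=10000 popcount=1 -> skip
r=17=10001 popcount=2 -> skip
r=18=10010 popcount=2 -> skip
r=19=10011 popcount=3 -> skip
r=20=10100 popcount=2 -> skip
r=21=10101 popcount=3 -> skip
r=22=10110 popcount=3 -> skip
r=23=10111 popcount=4 -> skip
Kept rows: none

Answer: none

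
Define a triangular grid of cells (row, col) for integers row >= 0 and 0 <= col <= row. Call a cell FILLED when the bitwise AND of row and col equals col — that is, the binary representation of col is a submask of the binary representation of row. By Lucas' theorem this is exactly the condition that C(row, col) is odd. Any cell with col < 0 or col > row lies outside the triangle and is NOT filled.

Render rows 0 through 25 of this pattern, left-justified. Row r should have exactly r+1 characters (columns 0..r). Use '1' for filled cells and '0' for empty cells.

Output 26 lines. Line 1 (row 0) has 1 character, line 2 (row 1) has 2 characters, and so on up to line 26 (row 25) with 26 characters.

Answer: 1
11
101
1111
10001
110011
1010101
11111111
100000001
1100000011
10100000101
111100001111
1000100010001
11001100110011
101010101010101
1111111111111111
10000000000000001
110000000000000011
1010000000000000101
11110000000000001111
100010000000000010001
1100110000000000110011
10101010000000001010101
111111110000000011111111
1000000010000000100000001
11000000110000001100000011

Derivation:
r0=0: 1
r1=1: 11
r2=10: 101
r3=11: 1111
r4=100: 10001
r5=101: 110011
r6=110: 1010101
r7=111: 11111111
r8=1000: 100000001
r9=1001: 1100000011
r10=1010: 10100000101
r11=1011: 111100001111
r12=1100: 1000100010001
r13=1101: 11001100110011
r14=1110: 101010101010101
r15=1111: 1111111111111111
r16=10000: 10000000000000001
r17=10001: 110000000000000011
r18=10010: 1010000000000000101
r19=10011: 11110000000000001111
r20=10100: 100010000000000010001
r21=10101: 1100110000000000110011
r22=10110: 10101010000000001010101
r23=10111: 111111110000000011111111
r24=11000: 1000000010000000100000001
r25=11001: 11000000110000001100000011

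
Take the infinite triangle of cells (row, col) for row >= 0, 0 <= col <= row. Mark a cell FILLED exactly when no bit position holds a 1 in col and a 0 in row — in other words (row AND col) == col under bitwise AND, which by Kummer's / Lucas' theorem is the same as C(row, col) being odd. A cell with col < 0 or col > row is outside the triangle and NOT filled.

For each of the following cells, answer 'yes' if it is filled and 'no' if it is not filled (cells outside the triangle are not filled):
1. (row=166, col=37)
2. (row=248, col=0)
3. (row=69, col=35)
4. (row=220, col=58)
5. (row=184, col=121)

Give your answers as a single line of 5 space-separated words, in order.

Answer: no yes no no no

Derivation:
(166,37): row=0b10100110, col=0b100101, row AND col = 0b100100 = 36; 36 != 37 -> empty
(248,0): row=0b11111000, col=0b0, row AND col = 0b0 = 0; 0 == 0 -> filled
(69,35): row=0b1000101, col=0b100011, row AND col = 0b1 = 1; 1 != 35 -> empty
(220,58): row=0b11011100, col=0b111010, row AND col = 0b11000 = 24; 24 != 58 -> empty
(184,121): row=0b10111000, col=0b1111001, row AND col = 0b111000 = 56; 56 != 121 -> empty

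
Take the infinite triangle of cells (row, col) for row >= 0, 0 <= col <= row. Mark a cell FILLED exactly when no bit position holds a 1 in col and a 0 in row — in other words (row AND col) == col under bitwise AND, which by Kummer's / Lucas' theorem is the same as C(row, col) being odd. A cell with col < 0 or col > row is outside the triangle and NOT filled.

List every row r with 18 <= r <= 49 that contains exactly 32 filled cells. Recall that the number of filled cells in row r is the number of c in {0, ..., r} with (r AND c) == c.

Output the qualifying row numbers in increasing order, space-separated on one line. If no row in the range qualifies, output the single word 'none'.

Answer: 31 47

Derivation:
Row r has 2^popcount(r) filled cells, so we need popcount(r) = log2(32) = 5.
Scan r = 18..49 and keep those with exactly 5 one-bits:
r=18=10010 popcount=2 -> skip
r=19=10011 popcount=3 -> skip
r=20=10100 popcount=2 -> skip
r=21=10101 popcount=3 -> skip
r=22=10110 popcount=3 -> skip
r=23=10111 popcount=4 -> skip
r=24=11000 popcount=2 -> skip
r=25=11001 popcount=3 -> skip
r=26=11010 popcount=3 -> skip
r=27=11011 popcount=4 -> skip
r=28=11100 popcount=3 -> skip
r=29=11101 popcount=4 -> skip
r=30=11110 popcount=4 -> skip
r=31=11111 popcount=5 -> KEEP
r=32=100000 popcount=1 -> skip
r=33=100001 popcount=2 -> skip
r=34=100010 popcount=2 -> skip
r=35=100011 popcount=3 -> skip
r=36=100100 popcount=2 -> skip
r=37=100101 popcount=3 -> skip
r=38=100110 popcount=3 -> skip
r=39=100111 popcount=4 -> skip
r=40=101000 popcount=2 -> skip
r=41=101001 popcount=3 -> skip
r=42=101010 popcount=3 -> skip
r=43=101011 popcount=4 -> skip
r=44=101100 popcount=3 -> skip
r=45=101101 popcount=4 -> skip
r=46=101110 popcount=4 -> skip
r=47=101111 popcount=5 -> KEEP
r=48=110000 popcount=2 -> skip
r=49=110001 popcount=3 -> skip
Kept rows: 31 47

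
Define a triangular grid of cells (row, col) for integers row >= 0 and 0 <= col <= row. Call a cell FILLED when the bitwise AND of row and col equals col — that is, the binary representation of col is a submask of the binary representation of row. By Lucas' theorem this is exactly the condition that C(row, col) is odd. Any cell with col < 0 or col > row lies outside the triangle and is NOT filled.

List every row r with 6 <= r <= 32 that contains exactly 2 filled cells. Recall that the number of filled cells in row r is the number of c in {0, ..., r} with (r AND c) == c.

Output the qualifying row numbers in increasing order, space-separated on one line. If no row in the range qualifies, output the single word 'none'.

Row r has 2^popcount(r) filled cells, so we need popcount(r) = log2(2) = 1.
Scan r = 6..32 and keep those with exactly 1 one-bits:
r=6=110 popcount=2 -> skip
r=7=111 popcount=3 -> skip
r=8=1000 popcount=1 -> KEEP
r=9=1001 popcount=2 -> skip
r=10=1010 popcount=2 -> skip
r=11=1011 popcount=3 -> skip
r=12=1100 popcount=2 -> skip
r=13=1101 popcount=3 -> skip
r=14=1110 popcount=3 -> skip
r=15=1111 popcount=4 -> skip
r=16=10000 popcount=1 -> KEEP
r=17=10001 popcount=2 -> skip
r=18=10010 popcount=2 -> skip
r=19=10011 popcount=3 -> skip
r=20=10100 popcount=2 -> skip
r=21=10101 popcount=3 -> skip
r=22=10110 popcount=3 -> skip
r=23=10111 popcount=4 -> skip
r=24=11000 popcount=2 -> skip
r=25=11001 popcount=3 -> skip
r=26=11010 popcount=3 -> skip
r=27=11011 popcount=4 -> skip
r=28=11100 popcount=3 -> skip
r=29=11101 popcount=4 -> skip
r=30=11110 popcount=4 -> skip
r=31=11111 popcount=5 -> skip
r=32=100000 popcount=1 -> KEEP
Kept rows: 8 16 32

Answer: 8 16 32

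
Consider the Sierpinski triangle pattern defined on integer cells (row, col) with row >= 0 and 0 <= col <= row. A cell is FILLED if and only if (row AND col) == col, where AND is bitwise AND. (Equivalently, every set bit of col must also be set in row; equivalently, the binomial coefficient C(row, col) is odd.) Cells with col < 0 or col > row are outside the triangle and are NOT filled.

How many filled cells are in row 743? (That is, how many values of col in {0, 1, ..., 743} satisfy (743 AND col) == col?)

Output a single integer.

Answer: 128

Derivation:
743 in binary = 1011100111
popcount(743) = number of 1-bits in 1011100111 = 7
A col c satisfies (743 AND c) == c iff every set bit of c is also set in 743; each of the 7 set bits of 743 can independently be on or off in c.
count = 2^7 = 128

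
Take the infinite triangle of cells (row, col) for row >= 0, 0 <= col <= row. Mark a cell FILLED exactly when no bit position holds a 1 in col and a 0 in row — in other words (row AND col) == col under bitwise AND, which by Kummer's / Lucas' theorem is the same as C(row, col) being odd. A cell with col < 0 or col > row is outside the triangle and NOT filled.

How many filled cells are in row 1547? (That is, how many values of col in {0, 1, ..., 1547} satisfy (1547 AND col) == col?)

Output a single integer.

Answer: 32

Derivation:
1547 in binary = 11000001011
popcount(1547) = number of 1-bits in 11000001011 = 5
A col c satisfies (1547 AND c) == c iff every set bit of c is also set in 1547; each of the 5 set bits of 1547 can independently be on or off in c.
count = 2^5 = 32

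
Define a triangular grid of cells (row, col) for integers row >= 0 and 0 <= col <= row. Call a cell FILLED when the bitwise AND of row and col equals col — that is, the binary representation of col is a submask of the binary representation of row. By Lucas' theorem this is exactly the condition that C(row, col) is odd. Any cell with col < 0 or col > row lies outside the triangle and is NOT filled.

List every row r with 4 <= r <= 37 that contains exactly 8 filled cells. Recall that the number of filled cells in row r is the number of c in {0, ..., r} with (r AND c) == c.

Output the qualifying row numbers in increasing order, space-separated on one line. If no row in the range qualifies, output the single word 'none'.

Row r has 2^popcount(r) filled cells, so we need popcount(r) = log2(8) = 3.
Scan r = 4..37 and keep those with exactly 3 one-bits:
r=4=100 popcount=1 -> skip
r=5=101 popcount=2 -> skip
r=6=110 popcount=2 -> skip
r=7=111 popcount=3 -> KEEP
r=8=1000 popcount=1 -> skip
r=9=1001 popcount=2 -> skip
r=10=1010 popcount=2 -> skip
r=11=1011 popcount=3 -> KEEP
r=12=1100 popcount=2 -> skip
r=13=1101 popcount=3 -> KEEP
r=14=1110 popcount=3 -> KEEP
r=15=1111 popcount=4 -> skip
r=16=10000 popcount=1 -> skip
r=17=10001 popcount=2 -> skip
r=18=10010 popcount=2 -> skip
r=19=10011 popcount=3 -> KEEP
r=20=10100 popcount=2 -> skip
r=21=10101 popcount=3 -> KEEP
r=22=10110 popcount=3 -> KEEP
r=23=10111 popcount=4 -> skip
r=24=11000 popcount=2 -> skip
r=25=11001 popcount=3 -> KEEP
r=26=11010 popcount=3 -> KEEP
r=27=11011 popcount=4 -> skip
r=28=11100 popcount=3 -> KEEP
r=29=11101 popcount=4 -> skip
r=30=11110 popcount=4 -> skip
r=31=11111 popcount=5 -> skip
r=32=100000 popcount=1 -> skip
r=33=100001 popcount=2 -> skip
r=34=100010 popcount=2 -> skip
r=35=100011 popcount=3 -> KEEP
r=36=100100 popcount=2 -> skip
r=37=100101 popcount=3 -> KEEP
Kept rows: 7 11 13 14 19 21 22 25 26 28 35 37

Answer: 7 11 13 14 19 21 22 25 26 28 35 37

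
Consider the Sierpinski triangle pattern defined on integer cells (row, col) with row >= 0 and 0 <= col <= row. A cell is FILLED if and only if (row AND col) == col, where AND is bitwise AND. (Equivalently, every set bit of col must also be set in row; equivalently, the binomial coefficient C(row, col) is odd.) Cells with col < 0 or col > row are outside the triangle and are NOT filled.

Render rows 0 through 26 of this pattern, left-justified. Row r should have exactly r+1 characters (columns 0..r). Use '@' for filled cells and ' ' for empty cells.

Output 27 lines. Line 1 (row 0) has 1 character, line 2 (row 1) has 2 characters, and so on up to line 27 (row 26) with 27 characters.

r0=0: @
r1=1: @@
r2=10: @ @
r3=11: @@@@
r4=100: @   @
r5=101: @@  @@
r6=110: @ @ @ @
r7=111: @@@@@@@@
r8=1000: @       @
r9=1001: @@      @@
r10=1010: @ @     @ @
r11=1011: @@@@    @@@@
r12=1100: @   @   @   @
r13=1101: @@  @@  @@  @@
r14=1110: @ @ @ @ @ @ @ @
r15=1111: @@@@@@@@@@@@@@@@
r16=10000: @               @
r17=10001: @@              @@
r18=10010: @ @             @ @
r19=10011: @@@@            @@@@
r20=10100: @   @           @   @
r21=10101: @@  @@          @@  @@
r22=10110: @ @ @ @         @ @ @ @
r23=10111: @@@@@@@@        @@@@@@@@
r24=11000: @       @       @       @
r25=11001: @@      @@      @@      @@
r26=11010: @ @     @ @     @ @     @ @

Answer: @
@@
@ @
@@@@
@   @
@@  @@
@ @ @ @
@@@@@@@@
@       @
@@      @@
@ @     @ @
@@@@    @@@@
@   @   @   @
@@  @@  @@  @@
@ @ @ @ @ @ @ @
@@@@@@@@@@@@@@@@
@               @
@@              @@
@ @             @ @
@@@@            @@@@
@   @           @   @
@@  @@          @@  @@
@ @ @ @         @ @ @ @
@@@@@@@@        @@@@@@@@
@       @       @       @
@@      @@      @@      @@
@ @     @ @     @ @     @ @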